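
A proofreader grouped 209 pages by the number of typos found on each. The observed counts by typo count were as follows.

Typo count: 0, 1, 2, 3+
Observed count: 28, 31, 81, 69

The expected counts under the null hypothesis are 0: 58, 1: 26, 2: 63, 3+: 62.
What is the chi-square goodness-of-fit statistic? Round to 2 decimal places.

22.41

cat         O        E   (O−E)²/E
0          28       58     15.517
1          31       26      0.962
2          81       63      5.143
3+         69       62      0.790
Sum = 22.41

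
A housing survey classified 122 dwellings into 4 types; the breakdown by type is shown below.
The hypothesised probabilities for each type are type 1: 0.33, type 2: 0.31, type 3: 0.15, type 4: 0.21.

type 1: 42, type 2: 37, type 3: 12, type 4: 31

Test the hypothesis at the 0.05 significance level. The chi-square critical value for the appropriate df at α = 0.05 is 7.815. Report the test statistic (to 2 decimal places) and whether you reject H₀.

Expected counts E_i = n·p_i: 122×0.33 = 40.26, 122×0.31 = 37.82, 122×0.15 = 18.3, 122×0.21 = 25.62.
type 1: (42 − 40.26)²/40.26 = 3.0276/40.26 = 0.075
type 2: (37 − 37.82)²/37.82 = 0.6724/37.82 = 0.018
type 3: (12 − 18.3)²/18.3 = 39.69/18.3 = 2.169
type 4: (31 − 25.62)²/25.62 = 28.9444/25.62 = 1.130
Sum = 3.39
df = 3. Since 3.39 < 7.815, we do not reject H₀.

3.39; do not reject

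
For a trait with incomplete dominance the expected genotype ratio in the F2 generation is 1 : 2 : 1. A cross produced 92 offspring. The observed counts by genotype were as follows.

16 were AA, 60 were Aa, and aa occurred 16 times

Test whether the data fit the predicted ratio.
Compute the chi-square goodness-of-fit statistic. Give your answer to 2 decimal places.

Ratio total = 4. Expected counts: 92×1/4 = 23, 92×2/4 = 46, 92×1/4 = 23.
χ² = (16−23)²/23 + (60−46)²/46 + (16−23)²/23
   = 2.130 + 4.261 + 2.130
Sum = 8.52

8.52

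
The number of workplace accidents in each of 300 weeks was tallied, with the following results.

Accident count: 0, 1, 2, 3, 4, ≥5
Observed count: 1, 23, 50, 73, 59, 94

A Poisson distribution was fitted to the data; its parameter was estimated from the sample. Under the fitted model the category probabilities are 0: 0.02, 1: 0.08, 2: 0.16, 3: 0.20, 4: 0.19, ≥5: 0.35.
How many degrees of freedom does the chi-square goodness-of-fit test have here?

4

There are k = 6 categories and 1 parameter estimated from the data, so df = 6 − 1 − 1 = 4.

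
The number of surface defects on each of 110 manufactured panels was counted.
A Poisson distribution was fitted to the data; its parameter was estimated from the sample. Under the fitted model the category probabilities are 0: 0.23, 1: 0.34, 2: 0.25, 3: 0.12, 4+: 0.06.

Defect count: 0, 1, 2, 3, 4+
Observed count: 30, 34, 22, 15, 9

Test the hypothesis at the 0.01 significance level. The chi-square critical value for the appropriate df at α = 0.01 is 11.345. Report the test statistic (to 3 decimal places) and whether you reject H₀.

Expected counts E_i = n·p_i: 110×0.23 = 25.3, 110×0.34 = 37.4, 110×0.25 = 27.5, 110×0.12 = 13.2, 110×0.06 = 6.6.
χ² = (30−25.3)²/25.3 + (34−37.4)²/37.4 + (22−27.5)²/27.5 + (15−13.2)²/13.2 + (9−6.6)²/6.6
   = 0.8731 + 0.3091 + 1.1000 + 0.2455 + 0.8727
Sum = 3.400
df = 3. Since 3.400 < 11.345, we do not reject H₀.

3.400; do not reject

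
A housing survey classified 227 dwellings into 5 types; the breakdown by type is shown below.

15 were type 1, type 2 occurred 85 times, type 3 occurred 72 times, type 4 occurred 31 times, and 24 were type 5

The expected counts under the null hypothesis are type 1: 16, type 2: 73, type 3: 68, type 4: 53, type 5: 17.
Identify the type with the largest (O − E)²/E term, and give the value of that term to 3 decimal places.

cat         O        E   (O−E)²/E
type 1     15       16     0.0625
type 2     85       73     1.9726
type 3     72       68     0.2353
type 4     31       53     9.1321
type 5     24       17     2.8824
The largest term is for type 4: 9.132.

type 4, 9.132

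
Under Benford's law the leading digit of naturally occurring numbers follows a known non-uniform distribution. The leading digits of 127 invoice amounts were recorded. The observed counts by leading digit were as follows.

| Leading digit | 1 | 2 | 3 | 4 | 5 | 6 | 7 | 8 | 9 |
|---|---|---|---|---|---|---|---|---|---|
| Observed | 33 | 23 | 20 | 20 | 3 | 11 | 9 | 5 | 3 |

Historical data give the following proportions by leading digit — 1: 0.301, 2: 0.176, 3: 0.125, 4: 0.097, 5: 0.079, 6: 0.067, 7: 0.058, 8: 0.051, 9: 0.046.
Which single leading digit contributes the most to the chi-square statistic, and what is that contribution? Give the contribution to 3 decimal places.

5, 4.930

Expected counts E_i = n·p_i: 127×0.301 = 38.227, 127×0.176 = 22.352, 127×0.125 = 15.875, 127×0.097 = 12.319, 127×0.079 = 10.033, 127×0.067 = 8.509, 127×0.058 = 7.366, 127×0.051 = 6.477, 127×0.046 = 5.842.
χ² = (33−38.227)²/38.227 + (23−22.352)²/22.352 + (20−15.875)²/15.875 + (20−12.319)²/12.319 + (3−10.033)²/10.033 + (11−8.509)²/8.509 + (9−7.366)²/7.366 + (5−6.477)²/6.477 + (3−5.842)²/5.842
   = 0.7147 + 0.0188 + 1.0719 + 4.7892 + 4.9300 + 0.7292 + 0.3625 + 0.3368 + 1.3826
The largest term is for 5: 4.930.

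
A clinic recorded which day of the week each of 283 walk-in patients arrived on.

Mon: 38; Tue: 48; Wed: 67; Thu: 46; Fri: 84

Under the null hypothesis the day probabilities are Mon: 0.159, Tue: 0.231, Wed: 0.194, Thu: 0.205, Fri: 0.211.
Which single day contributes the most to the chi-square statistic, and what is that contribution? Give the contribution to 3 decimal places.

Fri, 9.878

Expected counts E_i = n·p_i: 283×0.159 = 44.997, 283×0.231 = 65.373, 283×0.194 = 54.902, 283×0.205 = 58.015, 283×0.211 = 59.713.
χ² = (38−44.997)²/44.997 + (48−65.373)²/65.373 + (67−54.902)²/54.902 + (46−58.015)²/58.015 + (84−59.713)²/59.713
   = 1.0880 + 4.6169 + 2.6659 + 2.4883 + 9.8782
The largest term is for Fri: 9.878.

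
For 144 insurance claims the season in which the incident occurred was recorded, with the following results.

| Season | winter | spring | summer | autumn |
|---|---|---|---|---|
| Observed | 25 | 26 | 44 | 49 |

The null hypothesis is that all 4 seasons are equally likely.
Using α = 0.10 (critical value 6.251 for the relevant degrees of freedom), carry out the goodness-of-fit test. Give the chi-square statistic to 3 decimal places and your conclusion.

12.611; reject

Under H₀ each category has probability 1/4, so each expected count is 144/4 = 36.
χ² = (25−36)²/36 + (26−36)²/36 + (44−36)²/36 + (49−36)²/36
   = 3.3611 + 2.7778 + 1.7778 + 4.6944
Sum = 12.611
df = 3. Since 12.611 > 6.251, we reject H₀.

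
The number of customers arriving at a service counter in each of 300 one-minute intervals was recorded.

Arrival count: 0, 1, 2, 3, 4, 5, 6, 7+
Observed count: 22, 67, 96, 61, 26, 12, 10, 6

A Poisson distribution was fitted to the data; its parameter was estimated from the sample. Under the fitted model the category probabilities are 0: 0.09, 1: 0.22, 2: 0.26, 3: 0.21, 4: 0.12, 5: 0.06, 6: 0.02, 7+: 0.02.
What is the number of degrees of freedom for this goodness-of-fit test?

There are k = 8 categories and 1 parameter estimated from the data, so df = 8 − 1 − 1 = 6.

6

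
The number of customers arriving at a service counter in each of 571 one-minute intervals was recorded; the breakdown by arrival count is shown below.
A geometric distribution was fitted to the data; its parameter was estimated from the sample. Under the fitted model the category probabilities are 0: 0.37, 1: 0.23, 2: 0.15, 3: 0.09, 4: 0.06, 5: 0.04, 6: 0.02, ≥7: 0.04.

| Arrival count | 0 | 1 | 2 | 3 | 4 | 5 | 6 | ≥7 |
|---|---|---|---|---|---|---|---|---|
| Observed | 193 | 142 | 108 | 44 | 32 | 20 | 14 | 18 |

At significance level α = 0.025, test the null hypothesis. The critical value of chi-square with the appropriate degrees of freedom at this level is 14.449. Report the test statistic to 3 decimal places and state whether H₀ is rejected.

Expected counts E_i = n·p_i: 571×0.37 = 211.27, 571×0.23 = 131.33, 571×0.15 = 85.65, 571×0.09 = 51.39, 571×0.06 = 34.26, 571×0.04 = 22.84, 571×0.02 = 11.42, 571×0.04 = 22.84.
0: (193 − 211.27)²/211.27 = 333.7929/211.27 = 1.5799
1: (142 − 131.33)²/131.33 = 113.8489/131.33 = 0.8669
2: (108 − 85.65)²/85.65 = 499.5225/85.65 = 5.8321
3: (44 − 51.39)²/51.39 = 54.6121/51.39 = 1.0627
4: (32 − 34.26)²/34.26 = 5.1076/34.26 = 0.1491
5: (20 − 22.84)²/22.84 = 8.0656/22.84 = 0.3531
6: (14 − 11.42)²/11.42 = 6.6564/11.42 = 0.5829
≥7: (18 − 22.84)²/22.84 = 23.4256/22.84 = 1.0256
Sum = 11.452
df = 6. Since 11.452 < 14.449, we do not reject H₀.

11.452; do not reject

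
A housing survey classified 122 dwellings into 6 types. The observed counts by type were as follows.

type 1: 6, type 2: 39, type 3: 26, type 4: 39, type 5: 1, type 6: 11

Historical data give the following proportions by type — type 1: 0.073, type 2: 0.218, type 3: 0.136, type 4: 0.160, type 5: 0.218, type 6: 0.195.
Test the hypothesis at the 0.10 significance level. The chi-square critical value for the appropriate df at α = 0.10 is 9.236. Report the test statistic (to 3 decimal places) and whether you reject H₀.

Expected counts E_i = n·p_i: 122×0.073 = 8.906, 122×0.218 = 26.596, 122×0.136 = 16.592, 122×0.160 = 19.52, 122×0.218 = 26.596, 122×0.195 = 23.79.
χ² = (6−8.906)²/8.906 + (39−26.596)²/26.596 + (26−16.592)²/16.592 + (39−19.52)²/19.52 + (1−26.596)²/26.596 + (11−23.79)²/23.79
   = 0.9482 + 5.7851 + 5.3345 + 19.4401 + 24.6336 + 6.8762
Sum = 63.018
df = 5. Since 63.018 > 9.236, we reject H₀.

63.018; reject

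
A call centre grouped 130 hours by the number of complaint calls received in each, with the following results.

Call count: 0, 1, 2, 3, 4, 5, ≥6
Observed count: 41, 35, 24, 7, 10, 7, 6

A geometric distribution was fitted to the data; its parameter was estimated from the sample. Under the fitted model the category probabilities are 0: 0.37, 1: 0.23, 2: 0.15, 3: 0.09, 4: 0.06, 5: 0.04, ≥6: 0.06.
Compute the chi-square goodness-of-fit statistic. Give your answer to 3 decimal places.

Expected counts E_i = n·p_i: 130×0.37 = 48.1, 130×0.23 = 29.9, 130×0.15 = 19.5, 130×0.09 = 11.7, 130×0.06 = 7.8, 130×0.04 = 5.2, 130×0.06 = 7.8.
χ² = (41−48.1)²/48.1 + (35−29.9)²/29.9 + (24−19.5)²/19.5 + (7−11.7)²/11.7 + (10−7.8)²/7.8 + (7−5.2)²/5.2 + (6−7.8)²/7.8
   = 1.0480 + 0.8699 + 1.0385 + 1.8880 + 0.6205 + 0.6231 + 0.4154
Sum = 6.503

6.503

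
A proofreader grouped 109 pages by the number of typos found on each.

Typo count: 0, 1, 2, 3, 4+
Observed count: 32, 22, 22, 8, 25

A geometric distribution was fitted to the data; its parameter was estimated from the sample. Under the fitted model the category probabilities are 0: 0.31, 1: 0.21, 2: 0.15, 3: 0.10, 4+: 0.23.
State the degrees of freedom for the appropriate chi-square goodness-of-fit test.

There are k = 5 categories and 1 parameter estimated from the data, so df = 5 − 1 − 1 = 3.

3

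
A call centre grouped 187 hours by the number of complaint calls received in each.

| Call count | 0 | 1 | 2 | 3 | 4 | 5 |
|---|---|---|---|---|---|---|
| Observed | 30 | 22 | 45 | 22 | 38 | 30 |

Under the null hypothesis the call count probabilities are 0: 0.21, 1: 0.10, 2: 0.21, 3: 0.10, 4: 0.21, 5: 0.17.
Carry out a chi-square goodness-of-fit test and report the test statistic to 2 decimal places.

4.33

Expected counts E_i = n·p_i: 187×0.21 = 39.27, 187×0.10 = 18.7, 187×0.21 = 39.27, 187×0.10 = 18.7, 187×0.21 = 39.27, 187×0.17 = 31.79.
0: (30 − 39.27)²/39.27 = 85.9329/39.27 = 2.188
1: (22 − 18.7)²/18.7 = 10.89/18.7 = 0.582
2: (45 − 39.27)²/39.27 = 32.8329/39.27 = 0.836
3: (22 − 18.7)²/18.7 = 10.89/18.7 = 0.582
4: (38 − 39.27)²/39.27 = 1.6129/39.27 = 0.041
5: (30 − 31.79)²/31.79 = 3.2041/31.79 = 0.101
Sum = 4.33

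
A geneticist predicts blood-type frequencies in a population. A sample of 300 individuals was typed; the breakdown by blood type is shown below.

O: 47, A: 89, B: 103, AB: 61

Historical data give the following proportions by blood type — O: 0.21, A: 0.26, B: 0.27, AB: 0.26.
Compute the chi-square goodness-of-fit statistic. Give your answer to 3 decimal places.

Expected counts E_i = n·p_i: 300×0.21 = 63, 300×0.26 = 78, 300×0.27 = 81, 300×0.26 = 78.
χ² = (47−63)²/63 + (89−78)²/78 + (103−81)²/81 + (61−78)²/78
   = 4.0635 + 1.5513 + 5.9753 + 3.7051
Sum = 15.295

15.295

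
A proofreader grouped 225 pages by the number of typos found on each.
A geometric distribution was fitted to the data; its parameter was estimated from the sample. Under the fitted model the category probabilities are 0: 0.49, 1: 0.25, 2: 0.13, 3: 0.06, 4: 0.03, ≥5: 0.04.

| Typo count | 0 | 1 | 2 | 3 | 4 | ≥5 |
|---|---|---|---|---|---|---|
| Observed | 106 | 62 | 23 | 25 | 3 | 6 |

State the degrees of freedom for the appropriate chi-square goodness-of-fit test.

There are k = 6 categories and 1 parameter estimated from the data, so df = 6 − 1 − 1 = 4.

4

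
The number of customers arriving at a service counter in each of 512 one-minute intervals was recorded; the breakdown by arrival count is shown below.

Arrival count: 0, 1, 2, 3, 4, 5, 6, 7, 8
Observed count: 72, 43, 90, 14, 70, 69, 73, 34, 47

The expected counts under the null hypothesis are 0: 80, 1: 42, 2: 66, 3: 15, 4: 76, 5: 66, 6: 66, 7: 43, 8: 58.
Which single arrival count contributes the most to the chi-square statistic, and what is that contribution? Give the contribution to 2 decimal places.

2, 8.73

0: (72 − 80)²/80 = 64/80 = 0.800
1: (43 − 42)²/42 = 1/42 = 0.024
2: (90 − 66)²/66 = 576/66 = 8.727
3: (14 − 15)²/15 = 1/15 = 0.067
4: (70 − 76)²/76 = 36/76 = 0.474
5: (69 − 66)²/66 = 9/66 = 0.136
6: (73 − 66)²/66 = 49/66 = 0.742
7: (34 − 43)²/43 = 81/43 = 1.884
8: (47 − 58)²/58 = 121/58 = 2.086
The largest term is for 2: 8.73.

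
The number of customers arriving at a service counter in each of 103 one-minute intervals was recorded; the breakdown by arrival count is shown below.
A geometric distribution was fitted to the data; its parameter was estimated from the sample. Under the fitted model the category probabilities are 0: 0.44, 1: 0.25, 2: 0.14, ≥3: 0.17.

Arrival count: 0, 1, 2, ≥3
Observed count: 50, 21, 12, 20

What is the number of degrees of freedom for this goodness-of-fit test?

2

There are k = 4 categories and 1 parameter estimated from the data, so df = 4 − 1 − 1 = 2.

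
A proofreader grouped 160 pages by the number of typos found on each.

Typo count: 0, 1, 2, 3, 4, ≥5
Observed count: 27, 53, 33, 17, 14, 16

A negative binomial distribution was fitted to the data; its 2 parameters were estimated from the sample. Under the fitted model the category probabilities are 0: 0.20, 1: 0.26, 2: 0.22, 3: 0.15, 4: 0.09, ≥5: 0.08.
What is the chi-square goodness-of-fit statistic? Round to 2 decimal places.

6.90

Expected counts E_i = n·p_i: 160×0.20 = 32, 160×0.26 = 41.6, 160×0.22 = 35.2, 160×0.15 = 24, 160×0.09 = 14.4, 160×0.08 = 12.8.
cat         O        E   (O−E)²/E
0          27       32      0.781
1          53     41.6      3.124
2          33     35.2      0.138
3          17       24      2.042
4          14     14.4      0.011
≥5         16     12.8      0.800
Sum = 6.90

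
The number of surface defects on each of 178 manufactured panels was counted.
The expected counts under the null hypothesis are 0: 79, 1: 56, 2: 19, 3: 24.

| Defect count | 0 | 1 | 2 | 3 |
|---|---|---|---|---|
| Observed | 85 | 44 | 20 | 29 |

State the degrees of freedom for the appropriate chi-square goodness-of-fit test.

There are k = 4 categories and no parameters were estimated from the data, so df = 4 − 1 = 3.

3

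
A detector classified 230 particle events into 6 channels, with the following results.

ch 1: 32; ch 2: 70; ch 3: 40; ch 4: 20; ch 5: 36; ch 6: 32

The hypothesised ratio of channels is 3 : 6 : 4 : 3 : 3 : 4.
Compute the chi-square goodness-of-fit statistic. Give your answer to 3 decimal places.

7.933

Ratio total = 23. Expected counts: 230×3/23 = 30, 230×6/23 = 60, 230×4/23 = 40, 230×3/23 = 30, 230×3/23 = 30, 230×4/23 = 40.
ch 1: (32 − 30)²/30 = 4/30 = 0.1333
ch 2: (70 − 60)²/60 = 100/60 = 1.6667
ch 3: (40 − 40)²/40 = 0/40 = 0.0000
ch 4: (20 − 30)²/30 = 100/30 = 3.3333
ch 5: (36 − 30)²/30 = 36/30 = 1.2000
ch 6: (32 − 40)²/40 = 64/40 = 1.6000
Sum = 7.933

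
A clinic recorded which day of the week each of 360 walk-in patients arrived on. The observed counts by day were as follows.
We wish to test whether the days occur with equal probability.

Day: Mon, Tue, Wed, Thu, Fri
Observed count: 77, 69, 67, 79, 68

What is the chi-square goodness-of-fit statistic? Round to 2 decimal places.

Under H₀ each category has probability 1/5, so each expected count is 360/5 = 72.
χ² = (77−72)²/72 + (69−72)²/72 + (67−72)²/72 + (79−72)²/72 + (68−72)²/72
   = 0.347 + 0.125 + 0.347 + 0.681 + 0.222
Sum = 1.72

1.72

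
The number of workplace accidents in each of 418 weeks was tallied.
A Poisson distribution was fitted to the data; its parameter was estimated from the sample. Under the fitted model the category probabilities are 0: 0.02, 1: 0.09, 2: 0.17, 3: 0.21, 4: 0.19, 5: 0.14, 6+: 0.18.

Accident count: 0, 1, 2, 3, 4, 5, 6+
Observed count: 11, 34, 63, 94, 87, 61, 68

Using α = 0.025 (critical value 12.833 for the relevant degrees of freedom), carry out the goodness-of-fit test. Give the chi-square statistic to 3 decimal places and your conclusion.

4.062; do not reject

Expected counts E_i = n·p_i: 418×0.02 = 8.36, 418×0.09 = 37.62, 418×0.17 = 71.06, 418×0.21 = 87.78, 418×0.19 = 79.42, 418×0.14 = 58.52, 418×0.18 = 75.24.
cat         O        E   (O−E)²/E
0          11     8.36     0.8337
1          34    37.62     0.3483
2          63    71.06     0.9142
3          94    87.78     0.4407
4          87    79.42     0.7235
5          61    58.52     0.1051
6+         68    75.24     0.6967
Sum = 4.062
df = 5. Since 4.062 < 12.833, we do not reject H₀.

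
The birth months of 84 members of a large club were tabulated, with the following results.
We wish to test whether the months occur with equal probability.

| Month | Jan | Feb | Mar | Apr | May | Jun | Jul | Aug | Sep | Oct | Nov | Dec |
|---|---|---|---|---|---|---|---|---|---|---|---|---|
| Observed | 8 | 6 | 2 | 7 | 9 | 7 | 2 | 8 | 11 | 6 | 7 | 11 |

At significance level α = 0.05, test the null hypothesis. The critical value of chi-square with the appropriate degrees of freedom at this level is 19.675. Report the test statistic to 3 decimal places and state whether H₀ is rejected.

12.857; do not reject

Under H₀ each category has probability 1/12, so each expected count is 84/12 = 7.
cat         O        E   (O−E)²/E
Jan         8        7     0.1429
Feb         6        7     0.1429
Mar         2        7     3.5714
Apr         7        7     0.0000
May         9        7     0.5714
Jun         7        7     0.0000
Jul         2        7     3.5714
Aug         8        7     0.1429
Sep        11        7     2.2857
Oct         6        7     0.1429
Nov         7        7     0.0000
Dec        11        7     2.2857
Sum = 12.857
df = 11. Since 12.857 < 19.675, we do not reject H₀.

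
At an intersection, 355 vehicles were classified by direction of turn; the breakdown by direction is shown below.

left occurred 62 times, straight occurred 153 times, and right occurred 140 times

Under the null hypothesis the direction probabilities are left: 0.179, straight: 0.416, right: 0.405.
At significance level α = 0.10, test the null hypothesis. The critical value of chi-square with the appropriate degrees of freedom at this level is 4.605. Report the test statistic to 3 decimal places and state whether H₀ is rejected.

Expected counts E_i = n·p_i: 355×0.179 = 63.545, 355×0.416 = 147.68, 355×0.405 = 143.775.
χ² = (62−63.545)²/63.545 + (153−147.68)²/147.68 + (140−143.775)²/143.775
   = 0.0376 + 0.1916 + 0.0991
Sum = 0.328
df = 2. Since 0.328 < 4.605, we do not reject H₀.

0.328; do not reject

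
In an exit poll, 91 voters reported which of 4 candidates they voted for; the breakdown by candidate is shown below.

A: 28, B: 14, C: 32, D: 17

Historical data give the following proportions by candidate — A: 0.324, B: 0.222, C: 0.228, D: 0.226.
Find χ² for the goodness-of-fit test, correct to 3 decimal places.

Expected counts E_i = n·p_i: 91×0.324 = 29.484, 91×0.222 = 20.202, 91×0.228 = 20.748, 91×0.226 = 20.566.
A: (28 − 29.484)²/29.484 = 2.202256/29.484 = 0.0747
B: (14 − 20.202)²/20.202 = 38.464804/20.202 = 1.9040
C: (32 − 20.748)²/20.748 = 126.607504/20.748 = 6.1022
D: (17 − 20.566)²/20.566 = 12.716356/20.566 = 0.6183
Sum = 8.699

8.699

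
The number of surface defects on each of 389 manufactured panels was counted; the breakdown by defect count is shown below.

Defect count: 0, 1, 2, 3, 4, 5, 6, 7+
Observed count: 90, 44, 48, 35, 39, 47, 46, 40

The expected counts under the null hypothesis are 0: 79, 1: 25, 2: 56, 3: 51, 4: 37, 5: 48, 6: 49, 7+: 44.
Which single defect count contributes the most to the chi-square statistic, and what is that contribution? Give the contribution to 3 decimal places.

1, 14.440

cat         O        E   (O−E)²/E
0          90       79     1.5316
1          44       25    14.4400
2          48       56     1.1429
3          35       51     5.0196
4          39       37     0.1081
5          47       48     0.0208
6          46       49     0.1837
7+         40       44     0.3636
The largest term is for 1: 14.440.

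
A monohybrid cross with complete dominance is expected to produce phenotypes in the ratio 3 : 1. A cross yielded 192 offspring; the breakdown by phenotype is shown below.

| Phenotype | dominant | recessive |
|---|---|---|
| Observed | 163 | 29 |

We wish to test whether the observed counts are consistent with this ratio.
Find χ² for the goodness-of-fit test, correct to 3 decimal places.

Ratio total = 4. Expected counts: 192×3/4 = 144, 192×1/4 = 48.
dominant: (163 − 144)²/144 = 361/144 = 2.5069
recessive: (29 − 48)²/48 = 361/48 = 7.5208
Sum = 10.028

10.028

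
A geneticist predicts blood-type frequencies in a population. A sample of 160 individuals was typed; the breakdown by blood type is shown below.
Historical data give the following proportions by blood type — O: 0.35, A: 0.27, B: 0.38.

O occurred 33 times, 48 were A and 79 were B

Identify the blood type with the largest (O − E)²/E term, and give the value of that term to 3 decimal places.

O, 9.446

Expected counts E_i = n·p_i: 160×0.35 = 56, 160×0.27 = 43.2, 160×0.38 = 60.8.
cat         O        E   (O−E)²/E
O          33       56     9.4464
A          48     43.2     0.5333
B          79     60.8     5.4480
The largest term is for O: 9.446.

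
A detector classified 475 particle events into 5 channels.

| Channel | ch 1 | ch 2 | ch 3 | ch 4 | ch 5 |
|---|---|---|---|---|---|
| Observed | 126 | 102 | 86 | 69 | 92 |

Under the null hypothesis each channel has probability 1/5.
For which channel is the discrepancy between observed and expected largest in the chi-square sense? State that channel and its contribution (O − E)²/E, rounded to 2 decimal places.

ch 1, 10.12

Expected count for each of the 5 categories: 475/5 = 95.
χ² = (126−95)²/95 + (102−95)²/95 + (86−95)²/95 + (69−95)²/95 + (92−95)²/95
   = 10.116 + 0.516 + 0.853 + 7.116 + 0.095
The largest term is for ch 1: 10.12.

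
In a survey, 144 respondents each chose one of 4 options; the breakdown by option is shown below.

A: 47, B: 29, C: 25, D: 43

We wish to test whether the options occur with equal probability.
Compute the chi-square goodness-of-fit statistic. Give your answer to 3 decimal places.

Expected count for each of the 4 categories: 144/4 = 36.
A: (47 − 36)²/36 = 121/36 = 3.3611
B: (29 − 36)²/36 = 49/36 = 1.3611
C: (25 − 36)²/36 = 121/36 = 3.3611
D: (43 − 36)²/36 = 49/36 = 1.3611
Sum = 9.444

9.444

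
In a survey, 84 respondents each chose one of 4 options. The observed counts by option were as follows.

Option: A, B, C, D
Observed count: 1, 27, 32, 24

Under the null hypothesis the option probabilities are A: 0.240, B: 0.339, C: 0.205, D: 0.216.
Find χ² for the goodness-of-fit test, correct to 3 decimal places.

32.862

Expected counts E_i = n·p_i: 84×0.240 = 20.16, 84×0.339 = 28.476, 84×0.205 = 17.22, 84×0.216 = 18.144.
A: (1 − 20.16)²/20.16 = 367.1056/20.16 = 18.2096
B: (27 − 28.476)²/28.476 = 2.178576/28.476 = 0.0765
C: (32 − 17.22)²/17.22 = 218.4484/17.22 = 12.6857
D: (24 − 18.144)²/18.144 = 34.292736/18.144 = 1.8900
Sum = 32.862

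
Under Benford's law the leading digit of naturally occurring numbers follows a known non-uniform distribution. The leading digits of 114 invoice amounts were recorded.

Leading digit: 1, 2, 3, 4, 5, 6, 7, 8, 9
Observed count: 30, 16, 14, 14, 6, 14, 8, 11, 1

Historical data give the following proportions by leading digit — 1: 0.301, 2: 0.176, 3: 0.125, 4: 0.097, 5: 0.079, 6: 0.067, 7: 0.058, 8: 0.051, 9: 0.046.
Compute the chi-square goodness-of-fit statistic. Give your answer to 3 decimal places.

Expected counts E_i = n·p_i: 114×0.301 = 34.314, 114×0.176 = 20.064, 114×0.125 = 14.25, 114×0.097 = 11.058, 114×0.079 = 9.006, 114×0.067 = 7.638, 114×0.058 = 6.612, 114×0.051 = 5.814, 114×0.046 = 5.244.
cat         O        E   (O−E)²/E
1          30   34.314     0.5424
2          16   20.064     0.8232
3          14    14.25     0.0044
4          14   11.058     0.7827
5           6    9.006     1.0033
6          14    7.638     5.2992
7           8    6.612     0.2914
8          11    5.814     4.6258
9           1    5.244     3.4347
Sum = 16.807

16.807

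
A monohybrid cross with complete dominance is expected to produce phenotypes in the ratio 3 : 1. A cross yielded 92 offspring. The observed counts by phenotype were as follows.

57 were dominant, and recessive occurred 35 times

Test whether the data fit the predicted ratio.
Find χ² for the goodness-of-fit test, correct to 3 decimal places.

8.348

Ratio total = 4. Expected counts: 92×3/4 = 69, 92×1/4 = 23.
χ² = (57−69)²/69 + (35−23)²/23
   = 2.0870 + 6.2609
Sum = 8.348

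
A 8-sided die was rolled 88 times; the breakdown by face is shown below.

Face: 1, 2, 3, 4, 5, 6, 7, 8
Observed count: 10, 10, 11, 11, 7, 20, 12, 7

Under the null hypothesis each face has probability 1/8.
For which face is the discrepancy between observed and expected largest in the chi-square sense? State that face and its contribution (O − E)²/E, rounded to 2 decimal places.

6, 7.36

Under H₀ each category has probability 1/8, so each expected count is 88/8 = 11.
cat         O        E   (O−E)²/E
1          10       11      0.091
2          10       11      0.091
3          11       11      0.000
4          11       11      0.000
5           7       11      1.455
6          20       11      7.364
7          12       11      0.091
8           7       11      1.455
The largest term is for 6: 7.36.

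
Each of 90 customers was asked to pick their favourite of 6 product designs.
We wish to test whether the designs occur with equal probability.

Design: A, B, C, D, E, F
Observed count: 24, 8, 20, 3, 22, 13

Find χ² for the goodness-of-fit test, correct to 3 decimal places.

23.467

Expected count for each of the 6 categories: 90/6 = 15.
cat         O        E   (O−E)²/E
A          24       15     5.4000
B           8       15     3.2667
C          20       15     1.6667
D           3       15     9.6000
E          22       15     3.2667
F          13       15     0.2667
Sum = 23.467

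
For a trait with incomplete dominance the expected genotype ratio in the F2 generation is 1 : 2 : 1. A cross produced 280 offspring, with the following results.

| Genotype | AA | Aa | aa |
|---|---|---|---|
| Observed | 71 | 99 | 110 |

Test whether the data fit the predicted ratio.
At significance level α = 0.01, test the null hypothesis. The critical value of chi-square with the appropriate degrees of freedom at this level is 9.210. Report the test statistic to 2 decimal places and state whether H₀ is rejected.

Ratio total = 4. Expected counts: 280×1/4 = 70, 280×2/4 = 140, 280×1/4 = 70.
AA: (71 − 70)²/70 = 1/70 = 0.014
Aa: (99 − 140)²/140 = 1681/140 = 12.007
aa: (110 − 70)²/70 = 1600/70 = 22.857
Sum = 34.88
df = 2. Since 34.88 > 9.210, we reject H₀.

34.88; reject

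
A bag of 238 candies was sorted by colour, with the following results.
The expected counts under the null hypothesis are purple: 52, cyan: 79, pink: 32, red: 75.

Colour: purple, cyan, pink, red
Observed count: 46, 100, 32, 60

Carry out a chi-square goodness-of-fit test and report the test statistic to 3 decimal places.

9.275

cat         O        E   (O−E)²/E
purple     46       52     0.6923
cyan      100       79     5.5823
pink       32       32     0.0000
red        60       75     3.0000
Sum = 9.275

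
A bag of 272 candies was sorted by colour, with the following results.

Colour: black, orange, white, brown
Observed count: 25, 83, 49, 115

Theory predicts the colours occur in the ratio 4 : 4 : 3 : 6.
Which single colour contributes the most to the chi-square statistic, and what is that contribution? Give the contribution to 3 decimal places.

Ratio total = 17. Expected counts: 272×4/17 = 64, 272×4/17 = 64, 272×3/17 = 48, 272×6/17 = 96.
χ² = (25−64)²/64 + (83−64)²/64 + (49−48)²/48 + (115−96)²/96
   = 23.7656 + 5.6406 + 0.0208 + 3.7604
The largest term is for black: 23.766.

black, 23.766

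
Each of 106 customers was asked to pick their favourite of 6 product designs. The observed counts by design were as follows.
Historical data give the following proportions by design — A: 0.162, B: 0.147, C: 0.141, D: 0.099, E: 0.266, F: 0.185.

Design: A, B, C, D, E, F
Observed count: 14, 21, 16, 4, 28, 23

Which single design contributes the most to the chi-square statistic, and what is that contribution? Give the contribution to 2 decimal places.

Expected counts E_i = n·p_i: 106×0.162 = 17.172, 106×0.147 = 15.582, 106×0.141 = 14.946, 106×0.099 = 10.494, 106×0.266 = 28.196, 106×0.185 = 19.61.
A: (14 − 17.172)²/17.172 = 10.061584/17.172 = 0.586
B: (21 − 15.582)²/15.582 = 29.354724/15.582 = 1.884
C: (16 − 14.946)²/14.946 = 1.110916/14.946 = 0.074
D: (4 − 10.494)²/10.494 = 42.172036/10.494 = 4.019
E: (28 − 28.196)²/28.196 = 0.038416/28.196 = 0.001
F: (23 − 19.61)²/19.61 = 11.4921/19.61 = 0.586
The largest term is for D: 4.02.

D, 4.02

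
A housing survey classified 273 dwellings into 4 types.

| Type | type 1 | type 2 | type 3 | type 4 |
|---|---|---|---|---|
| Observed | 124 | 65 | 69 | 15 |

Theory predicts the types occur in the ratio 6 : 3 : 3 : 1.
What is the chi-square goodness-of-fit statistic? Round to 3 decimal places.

Ratio total = 13. Expected counts: 273×6/13 = 126, 273×3/13 = 63, 273×3/13 = 63, 273×1/13 = 21.
cat         O        E   (O−E)²/E
type 1    124      126     0.0317
type 2     65       63     0.0635
type 3     69       63     0.5714
type 4     15       21     1.7143
Sum = 2.381

2.381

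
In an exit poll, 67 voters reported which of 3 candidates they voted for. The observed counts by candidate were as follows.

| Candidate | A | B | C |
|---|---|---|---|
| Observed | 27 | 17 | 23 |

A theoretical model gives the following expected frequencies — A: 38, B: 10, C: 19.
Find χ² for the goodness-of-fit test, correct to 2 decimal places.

8.93

χ² = (27−38)²/38 + (17−10)²/10 + (23−19)²/19
   = 3.184 + 4.900 + 0.842
Sum = 8.93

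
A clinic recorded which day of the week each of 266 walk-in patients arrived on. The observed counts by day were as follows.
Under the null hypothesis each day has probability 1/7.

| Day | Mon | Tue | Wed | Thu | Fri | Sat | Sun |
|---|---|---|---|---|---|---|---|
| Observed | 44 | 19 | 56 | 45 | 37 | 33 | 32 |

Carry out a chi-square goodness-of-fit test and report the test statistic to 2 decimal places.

Under H₀ each category has probability 1/7, so each expected count is 266/7 = 38.
Mon: (44 − 38)²/38 = 36/38 = 0.947
Tue: (19 − 38)²/38 = 361/38 = 9.500
Wed: (56 − 38)²/38 = 324/38 = 8.526
Thu: (45 − 38)²/38 = 49/38 = 1.289
Fri: (37 − 38)²/38 = 1/38 = 0.026
Sat: (33 − 38)²/38 = 25/38 = 0.658
Sun: (32 − 38)²/38 = 36/38 = 0.947
Sum = 21.89

21.89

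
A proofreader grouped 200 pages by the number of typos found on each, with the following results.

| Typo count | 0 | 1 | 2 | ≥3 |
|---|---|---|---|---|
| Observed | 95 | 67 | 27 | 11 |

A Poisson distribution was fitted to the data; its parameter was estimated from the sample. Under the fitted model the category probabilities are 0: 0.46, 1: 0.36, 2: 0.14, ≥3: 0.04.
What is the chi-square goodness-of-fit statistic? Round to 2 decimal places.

Expected counts E_i = n·p_i: 200×0.46 = 92, 200×0.36 = 72, 200×0.14 = 28, 200×0.04 = 8.
χ² = (95−92)²/92 + (67−72)²/72 + (27−28)²/28 + (11−8)²/8
   = 0.098 + 0.347 + 0.036 + 1.125
Sum = 1.61

1.61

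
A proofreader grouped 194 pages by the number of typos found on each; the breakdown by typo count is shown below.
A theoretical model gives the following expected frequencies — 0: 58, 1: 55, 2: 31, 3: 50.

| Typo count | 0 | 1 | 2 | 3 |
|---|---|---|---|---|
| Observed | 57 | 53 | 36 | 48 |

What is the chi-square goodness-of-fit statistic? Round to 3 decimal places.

0.976

χ² = (57−58)²/58 + (53−55)²/55 + (36−31)²/31 + (48−50)²/50
   = 0.0172 + 0.0727 + 0.8065 + 0.0800
Sum = 0.976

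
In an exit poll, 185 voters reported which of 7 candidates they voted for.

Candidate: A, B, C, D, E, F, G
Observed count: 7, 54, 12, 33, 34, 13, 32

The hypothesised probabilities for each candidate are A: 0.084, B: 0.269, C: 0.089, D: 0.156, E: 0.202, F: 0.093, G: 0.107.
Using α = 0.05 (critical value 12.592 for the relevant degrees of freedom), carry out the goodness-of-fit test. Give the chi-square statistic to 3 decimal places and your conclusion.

15.715; reject

Expected counts E_i = n·p_i: 185×0.084 = 15.54, 185×0.269 = 49.765, 185×0.089 = 16.465, 185×0.156 = 28.86, 185×0.202 = 37.37, 185×0.093 = 17.205, 185×0.107 = 19.795.
χ² = (7−15.54)²/15.54 + (54−49.765)²/49.765 + (12−16.465)²/16.465 + (33−28.86)²/28.86 + (34−37.37)²/37.37 + (13−17.205)²/17.205 + (32−19.795)²/19.795
   = 4.6932 + 0.3604 + 1.2108 + 0.5939 + 0.3039 + 1.0277 + 7.5252
Sum = 15.715
df = 6. Since 15.715 > 12.592, we reject H₀.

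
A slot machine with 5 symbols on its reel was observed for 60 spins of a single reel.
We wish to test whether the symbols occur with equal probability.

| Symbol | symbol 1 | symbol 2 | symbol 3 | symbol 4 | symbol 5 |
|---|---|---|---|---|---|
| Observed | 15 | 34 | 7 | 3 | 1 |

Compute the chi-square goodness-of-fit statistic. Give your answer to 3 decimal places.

60.000

Under H₀ each category has probability 1/5, so each expected count is 60/5 = 12.
χ² = (15−12)²/12 + (34−12)²/12 + (7−12)²/12 + (3−12)²/12 + (1−12)²/12
   = 0.7500 + 40.3333 + 2.0833 + 6.7500 + 10.0833
Sum = 60.000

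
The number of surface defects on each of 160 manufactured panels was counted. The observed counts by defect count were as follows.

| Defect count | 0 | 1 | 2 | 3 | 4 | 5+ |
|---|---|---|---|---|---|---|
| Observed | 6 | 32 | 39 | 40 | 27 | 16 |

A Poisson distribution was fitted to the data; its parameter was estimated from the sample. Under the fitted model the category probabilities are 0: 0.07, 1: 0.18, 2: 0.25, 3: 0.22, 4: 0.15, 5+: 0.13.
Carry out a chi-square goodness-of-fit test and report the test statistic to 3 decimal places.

4.932

Expected counts E_i = n·p_i: 160×0.07 = 11.2, 160×0.18 = 28.8, 160×0.25 = 40, 160×0.22 = 35.2, 160×0.15 = 24, 160×0.13 = 20.8.
0: (6 − 11.2)²/11.2 = 27.04/11.2 = 2.4143
1: (32 − 28.8)²/28.8 = 10.24/28.8 = 0.3556
2: (39 − 40)²/40 = 1/40 = 0.0250
3: (40 − 35.2)²/35.2 = 23.04/35.2 = 0.6545
4: (27 − 24)²/24 = 9/24 = 0.3750
5+: (16 − 20.8)²/20.8 = 23.04/20.8 = 1.1077
Sum = 4.932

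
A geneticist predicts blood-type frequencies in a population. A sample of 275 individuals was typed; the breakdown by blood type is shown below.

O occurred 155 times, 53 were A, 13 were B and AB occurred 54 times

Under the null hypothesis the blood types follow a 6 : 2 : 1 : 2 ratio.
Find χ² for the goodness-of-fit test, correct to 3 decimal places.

6.427

Ratio total = 11. Expected counts: 275×6/11 = 150, 275×2/11 = 50, 275×1/11 = 25, 275×2/11 = 50.
O: (155 − 150)²/150 = 25/150 = 0.1667
A: (53 − 50)²/50 = 9/50 = 0.1800
B: (13 − 25)²/25 = 144/25 = 5.7600
AB: (54 − 50)²/50 = 16/50 = 0.3200
Sum = 6.427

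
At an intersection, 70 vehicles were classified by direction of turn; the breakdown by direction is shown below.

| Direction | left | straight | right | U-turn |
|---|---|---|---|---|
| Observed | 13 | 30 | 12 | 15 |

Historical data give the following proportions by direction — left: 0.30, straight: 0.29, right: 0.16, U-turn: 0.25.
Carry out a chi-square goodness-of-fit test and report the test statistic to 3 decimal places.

8.097

Expected counts E_i = n·p_i: 70×0.30 = 21, 70×0.29 = 20.3, 70×0.16 = 11.2, 70×0.25 = 17.5.
left: (13 − 21)²/21 = 64/21 = 3.0476
straight: (30 − 20.3)²/20.3 = 94.09/20.3 = 4.6350
right: (12 − 11.2)²/11.2 = 0.64/11.2 = 0.0571
U-turn: (15 − 17.5)²/17.5 = 6.25/17.5 = 0.3571
Sum = 8.097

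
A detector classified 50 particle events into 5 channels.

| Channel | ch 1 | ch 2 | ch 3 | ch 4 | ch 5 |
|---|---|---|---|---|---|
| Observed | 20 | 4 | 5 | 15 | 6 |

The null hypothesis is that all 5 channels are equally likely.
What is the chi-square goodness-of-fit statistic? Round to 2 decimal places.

Under H₀ each category has probability 1/5, so each expected count is 50/5 = 10.
ch 1: (20 − 10)²/10 = 100/10 = 10.000
ch 2: (4 − 10)²/10 = 36/10 = 3.600
ch 3: (5 − 10)²/10 = 25/10 = 2.500
ch 4: (15 − 10)²/10 = 25/10 = 2.500
ch 5: (6 − 10)²/10 = 16/10 = 1.600
Sum = 20.20

20.20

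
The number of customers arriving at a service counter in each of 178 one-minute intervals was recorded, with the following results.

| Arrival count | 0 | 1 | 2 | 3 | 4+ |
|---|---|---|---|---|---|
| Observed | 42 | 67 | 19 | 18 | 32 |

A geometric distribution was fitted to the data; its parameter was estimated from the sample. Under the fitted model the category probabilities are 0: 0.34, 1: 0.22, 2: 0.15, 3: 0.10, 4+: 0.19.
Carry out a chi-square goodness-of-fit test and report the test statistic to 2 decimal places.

27.78

Expected counts E_i = n·p_i: 178×0.34 = 60.52, 178×0.22 = 39.16, 178×0.15 = 26.7, 178×0.10 = 17.8, 178×0.19 = 33.82.
cat         O        E   (O−E)²/E
0          42    60.52      5.667
1          67    39.16     19.792
2          19     26.7      2.221
3          18     17.8      0.002
4+         32    33.82      0.098
Sum = 27.78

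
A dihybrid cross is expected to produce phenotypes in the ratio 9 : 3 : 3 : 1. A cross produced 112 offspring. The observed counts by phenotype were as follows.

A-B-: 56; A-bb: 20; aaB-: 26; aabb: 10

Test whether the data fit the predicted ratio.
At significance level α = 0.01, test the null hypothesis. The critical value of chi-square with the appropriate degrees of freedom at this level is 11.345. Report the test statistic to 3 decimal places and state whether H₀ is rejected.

Ratio total = 16. Expected counts: 112×9/16 = 63, 112×3/16 = 21, 112×3/16 = 21, 112×1/16 = 7.
A-B-: (56 − 63)²/63 = 49/63 = 0.7778
A-bb: (20 − 21)²/21 = 1/21 = 0.0476
aaB-: (26 − 21)²/21 = 25/21 = 1.1905
aabb: (10 − 7)²/7 = 9/7 = 1.2857
Sum = 3.302
df = 3. Since 3.302 < 11.345, we do not reject H₀.

3.302; do not reject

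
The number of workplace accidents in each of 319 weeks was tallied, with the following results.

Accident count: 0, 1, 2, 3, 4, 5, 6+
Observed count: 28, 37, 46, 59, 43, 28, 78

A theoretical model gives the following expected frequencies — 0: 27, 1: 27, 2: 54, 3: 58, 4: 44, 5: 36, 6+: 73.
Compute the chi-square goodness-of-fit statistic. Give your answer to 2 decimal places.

7.09

cat         O        E   (O−E)²/E
0          28       27      0.037
1          37       27      3.704
2          46       54      1.185
3          59       58      0.017
4          43       44      0.023
5          28       36      1.778
6+         78       73      0.342
Sum = 7.09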